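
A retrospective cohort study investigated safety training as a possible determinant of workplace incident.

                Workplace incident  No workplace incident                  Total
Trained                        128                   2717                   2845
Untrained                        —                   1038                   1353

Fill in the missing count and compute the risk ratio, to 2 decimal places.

The missing cell is in the unexposed row: 1353 − 1038 = 315.
So a = 128, b = 2717, c = 315, d = 1038.
RR = [a/(a+b)] / [c/(c+d)] = (128/2845) / (315/1353) = 0.04499/0.23282 = 0.19325

0.19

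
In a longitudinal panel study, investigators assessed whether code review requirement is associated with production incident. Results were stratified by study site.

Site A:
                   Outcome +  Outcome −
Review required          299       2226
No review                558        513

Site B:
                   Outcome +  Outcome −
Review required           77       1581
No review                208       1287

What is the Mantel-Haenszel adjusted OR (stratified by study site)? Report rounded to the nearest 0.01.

0.16

OR_MH = Σ(aᵢdᵢ/nᵢ) / Σ(bᵢcᵢ/nᵢ), where nᵢ is the stratum total.
Stratum 1 (Site A): n = 3596; a·d/n = 299·513/3596 = 42.6549; b·c/n = 2226·558/3596 = 345.4138
Stratum 2 (Site B): n = 3153; a·d/n = 77·1287/3153 = 31.4301; b·c/n = 1581·208/3153 = 104.2969
OR_MH = (42.6549 + 31.4301) / (345.4138 + 104.2969) = 74.0850 / 449.7107 = 0.16474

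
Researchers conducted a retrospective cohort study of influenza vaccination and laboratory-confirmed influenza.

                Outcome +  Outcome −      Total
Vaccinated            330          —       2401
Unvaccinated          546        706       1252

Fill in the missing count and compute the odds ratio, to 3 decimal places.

The missing cell is in the exposed row: 2401 − 330 = 2071.
So a = 330, b = 2071, c = 546, d = 706.
OR = (a·d)/(b·c) = (330 × 706) / (2071 × 546) = 232980 / 1130766 = 0.20604

0.206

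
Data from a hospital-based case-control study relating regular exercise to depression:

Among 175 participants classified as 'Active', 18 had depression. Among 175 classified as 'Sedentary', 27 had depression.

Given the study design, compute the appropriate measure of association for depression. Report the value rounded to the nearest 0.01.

0.63

From the description: a = 18, b = 157, c = 27, d = 148.
This is a hospital-based case-control study: participants were sampled on outcome status, so risks in the source population cannot be estimated directly — relative risk is not valid here. The odds ratio is the appropriate measure.
OR = (a·d)/(b·c) = (18 × 148) / (157 × 27) = 2664 / 4239 = 0.62845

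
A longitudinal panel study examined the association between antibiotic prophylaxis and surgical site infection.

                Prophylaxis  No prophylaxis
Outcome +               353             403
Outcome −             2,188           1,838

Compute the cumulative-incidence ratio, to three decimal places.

Reading the table with exposure as columns: a = 353 (Prophylaxis, case), b = 2188 (Prophylaxis, non-case), c = 403 (No prophylaxis, case), d = 1838.
Risk in exposed = 353/2541 = 0.13892; risk in unexposed = 403/2241 = 0.17983.
RR = 0.13892 / 0.17983 = 0.77251
The risk is 23% lower among the exposed than among the unexposed.

0.773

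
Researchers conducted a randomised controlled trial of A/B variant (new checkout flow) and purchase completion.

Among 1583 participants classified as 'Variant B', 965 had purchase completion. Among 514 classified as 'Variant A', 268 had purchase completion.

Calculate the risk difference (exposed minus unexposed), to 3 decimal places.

From the description: a = 965, b = 618, c = 268, d = 246.
Risk in exposed = 965/1583 = 0.609602; risk in unexposed = 268/514 = 0.521401.
Risk difference = 0.609602 − 0.521401 = 0.088201

0.088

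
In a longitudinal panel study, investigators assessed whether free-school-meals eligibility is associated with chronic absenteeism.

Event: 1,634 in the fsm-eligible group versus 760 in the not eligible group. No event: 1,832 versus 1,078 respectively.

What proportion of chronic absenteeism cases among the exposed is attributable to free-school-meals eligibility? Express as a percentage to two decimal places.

From the description: a = 1634, b = 1832, c = 760, d = 1078.
Risk in exposed = 1634/3466 = 0.47144; risk in unexposed = 760/1838 = 0.41349.
RR = 0.47144/0.41349 = 1.14013
AR% = (RR − 1)/RR × 100 = (1.14013 − 1)/1.14013 × 100 = 12.2909%

12.29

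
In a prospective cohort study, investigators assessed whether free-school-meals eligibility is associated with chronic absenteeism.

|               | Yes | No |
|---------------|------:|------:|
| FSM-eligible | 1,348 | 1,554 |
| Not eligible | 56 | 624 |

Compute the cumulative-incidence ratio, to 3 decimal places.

5.640

Cells: a = 1348, b = 1554, c = 56, d = 624.
Risk in exposed = 1348/2902 = 0.46451; risk in unexposed = 56/680 = 0.08235.
RR = 0.46451 / 0.08235 = 5.64045
The risk among the exposed is 5.64 times that among the unexposed.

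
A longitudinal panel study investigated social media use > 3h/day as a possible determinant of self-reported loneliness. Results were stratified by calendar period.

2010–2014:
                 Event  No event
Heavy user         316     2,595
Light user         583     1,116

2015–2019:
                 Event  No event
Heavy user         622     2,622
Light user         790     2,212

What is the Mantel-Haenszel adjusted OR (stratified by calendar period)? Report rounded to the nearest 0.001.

0.450

OR_MH = Σ(aᵢdᵢ/nᵢ) / Σ(bᵢcᵢ/nᵢ), where nᵢ is the stratum total.
Stratum 1 (2010–2014): n = 4610; a·d/n = 316·1116/4610 = 76.4980; b·c/n = 2595·583/4610 = 328.1746
Stratum 2 (2015–2019): n = 6246; a·d/n = 622·2212/6246 = 220.2792; b·c/n = 2622·790/6246 = 331.6330
OR_MH = (76.4980 + 220.2792) / (328.1746 + 331.6330) = 296.7773 / 659.8077 = 0.44979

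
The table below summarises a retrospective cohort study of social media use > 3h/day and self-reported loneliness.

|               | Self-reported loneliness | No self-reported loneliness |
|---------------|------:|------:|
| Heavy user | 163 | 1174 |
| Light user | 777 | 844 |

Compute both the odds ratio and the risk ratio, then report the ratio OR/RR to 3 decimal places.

0.593

Cells: a = 163, b = 1174, c = 777, d = 844.
OR = (163·844)/(1174·777) = 137572/912198 = 0.15081
Risk in exposed = 163/1337 = 0.12191; risk in unexposed = 777/1621 = 0.47933; RR = 0.25434
OR/RR = 0.15081 / 0.25434 = 0.59296
The outcome is not rare, so the OR lies further from 1 than the RR.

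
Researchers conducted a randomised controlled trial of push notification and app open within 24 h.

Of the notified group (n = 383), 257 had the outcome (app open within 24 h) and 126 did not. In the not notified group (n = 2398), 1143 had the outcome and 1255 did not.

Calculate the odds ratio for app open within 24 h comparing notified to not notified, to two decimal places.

From the description: a = 257, b = 126, c = 1143, d = 1255.
OR = (a·d)/(b·c) = (257 × 1255) / (126 × 1143) = 322535 / 144018 = 2.23955
The odds of app open within 24 h are about 2.24 times as high in the notified group.

2.24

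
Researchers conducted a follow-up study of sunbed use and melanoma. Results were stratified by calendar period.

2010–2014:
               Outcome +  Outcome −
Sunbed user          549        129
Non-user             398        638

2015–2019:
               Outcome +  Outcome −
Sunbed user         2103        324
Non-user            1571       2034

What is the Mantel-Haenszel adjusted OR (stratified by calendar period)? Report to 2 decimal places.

7.99

OR_MH = Σ(aᵢdᵢ/nᵢ) / Σ(bᵢcᵢ/nᵢ), where nᵢ is the stratum total.
Stratum 1 (2010–2014): n = 1714; a·d/n = 549·638/1714 = 204.3536; b·c/n = 129·398/1714 = 29.9545
Stratum 2 (2015–2019): n = 6032; a·d/n = 2103·2034/6032 = 709.1349; b·c/n = 324·1571/6032 = 84.3840
OR_MH = (204.3536 + 709.1349) / (29.9545 + 84.3840) = 913.4885 / 114.3384 = 7.98934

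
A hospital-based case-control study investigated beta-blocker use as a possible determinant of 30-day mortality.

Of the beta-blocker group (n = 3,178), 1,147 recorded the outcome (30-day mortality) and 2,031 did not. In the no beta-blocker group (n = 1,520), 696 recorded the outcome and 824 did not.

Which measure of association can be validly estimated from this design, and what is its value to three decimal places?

From the description: a = 1147, b = 2031, c = 696, d = 824.
This is a hospital-based case-control study: participants were sampled on outcome status, so risks in the source population cannot be estimated directly — relative risk is not valid here. The odds ratio is the appropriate measure.
OR = (a·d)/(b·c) = (1147 × 824) / (2031 × 696) = 945128 / 1413576 = 0.66861

0.669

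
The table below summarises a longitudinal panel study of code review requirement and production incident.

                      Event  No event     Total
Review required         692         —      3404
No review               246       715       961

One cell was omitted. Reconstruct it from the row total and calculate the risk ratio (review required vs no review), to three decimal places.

The missing cell is in the exposed row: 3404 − 692 = 2712.
So a = 692, b = 2712, c = 246, d = 715.
RR = [a/(a+b)] / [c/(c+d)] = (692/3404) / (246/961) = 0.20329/0.25598 = 0.79415

0.794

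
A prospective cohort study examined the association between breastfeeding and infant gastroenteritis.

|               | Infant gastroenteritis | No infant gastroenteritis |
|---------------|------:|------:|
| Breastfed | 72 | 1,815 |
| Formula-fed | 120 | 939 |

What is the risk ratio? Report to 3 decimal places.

Cells: a = 72, b = 1815, c = 120, d = 939.
Risk in exposed = 72/1887 = 0.03816; risk in unexposed = 120/1059 = 0.11331.
RR = 0.03816 / 0.11331 = 0.33672
The risk is 66% lower among the exposed than among the unexposed.

0.337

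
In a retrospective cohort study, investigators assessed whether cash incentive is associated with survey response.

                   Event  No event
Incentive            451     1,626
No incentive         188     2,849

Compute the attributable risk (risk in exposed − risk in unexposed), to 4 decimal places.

Cells: a = 451, b = 1626, c = 188, d = 2849.
Risk in exposed = 451/2077 = 0.217140; risk in unexposed = 188/3037 = 0.061903.
Risk difference = 0.217140 − 0.061903 = 0.155237

0.1552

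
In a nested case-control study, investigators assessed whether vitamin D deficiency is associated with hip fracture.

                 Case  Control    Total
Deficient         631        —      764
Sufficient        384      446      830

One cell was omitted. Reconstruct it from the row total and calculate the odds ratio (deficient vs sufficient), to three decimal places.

5.510

The missing cell is in the exposed row: 764 − 631 = 133.
So a = 631, b = 133, c = 384, d = 446.
OR = (a·d)/(b·c) = (631 × 446) / (133 × 384) = 281426 / 51072 = 5.51038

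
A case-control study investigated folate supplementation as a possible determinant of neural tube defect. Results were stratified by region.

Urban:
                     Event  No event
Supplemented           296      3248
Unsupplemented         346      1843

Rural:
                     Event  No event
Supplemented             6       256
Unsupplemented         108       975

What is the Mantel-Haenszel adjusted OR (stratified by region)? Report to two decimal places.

OR_MH = Σ(aᵢdᵢ/nᵢ) / Σ(bᵢcᵢ/nᵢ), where nᵢ is the stratum total.
Stratum 1 (Urban): n = 5733; a·d/n = 296·1843/5733 = 95.1558; b·c/n = 3248·346/5733 = 196.0244
Stratum 2 (Rural): n = 1345; a·d/n = 6·975/1345 = 4.3494; b·c/n = 256·108/1345 = 20.5561
OR_MH = (95.1558 + 4.3494) / (196.0244 + 20.5561) = 99.5052 / 216.5806 = 0.45944

0.46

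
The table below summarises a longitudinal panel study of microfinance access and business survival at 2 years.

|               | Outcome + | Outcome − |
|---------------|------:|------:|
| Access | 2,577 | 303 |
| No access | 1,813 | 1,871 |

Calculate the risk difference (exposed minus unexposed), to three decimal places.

Cells: a = 2577, b = 303, c = 1813, d = 1871.
Risk in exposed = 2577/2880 = 0.894792; risk in unexposed = 1813/3684 = 0.492128.
Risk difference = 0.894792 − 0.492128 = 0.402664

0.403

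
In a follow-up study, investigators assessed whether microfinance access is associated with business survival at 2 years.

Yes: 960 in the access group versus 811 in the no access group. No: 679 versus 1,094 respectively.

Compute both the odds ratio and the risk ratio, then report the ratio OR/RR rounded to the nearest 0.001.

From the description: a = 960, b = 679, c = 811, d = 1094.
OR = (960·1094)/(679·811) = 1050240/550669 = 1.90721
Risk in exposed = 960/1639 = 0.58572; risk in unexposed = 811/1905 = 0.42572; RR = 1.37584
OR/RR = 1.90721 / 1.37584 = 1.38622
The outcome is not rare, so the OR lies further from 1 than the RR.

1.386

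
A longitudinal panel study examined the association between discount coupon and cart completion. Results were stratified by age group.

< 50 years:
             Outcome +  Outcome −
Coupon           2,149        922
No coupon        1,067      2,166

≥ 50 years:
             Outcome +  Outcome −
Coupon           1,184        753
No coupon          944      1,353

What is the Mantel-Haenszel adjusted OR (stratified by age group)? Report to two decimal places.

3.45

OR_MH = Σ(aᵢdᵢ/nᵢ) / Σ(bᵢcᵢ/nᵢ), where nᵢ is the stratum total.
Stratum 1 (< 50 years): n = 6304; a·d/n = 2149·2166/6304 = 738.3779; b·c/n = 922·1067/6304 = 156.0555
Stratum 2 (≥ 50 years): n = 4234; a·d/n = 1184·1353/4234 = 378.3543; b·c/n = 753·944/4234 = 167.8866
OR_MH = (738.3779 + 378.3543) / (156.0555 + 167.8866) = 1116.7321 / 323.9422 = 3.44732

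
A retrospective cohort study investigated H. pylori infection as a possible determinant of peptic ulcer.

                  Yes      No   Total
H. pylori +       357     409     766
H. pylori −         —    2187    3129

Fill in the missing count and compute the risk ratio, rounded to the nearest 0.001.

The missing cell is in the unexposed row: 3129 − 2187 = 942.
So a = 357, b = 409, c = 942, d = 2187.
RR = [a/(a+b)] / [c/(c+d)] = (357/766) / (942/3129) = 0.46606/0.30105 = 1.54808

1.548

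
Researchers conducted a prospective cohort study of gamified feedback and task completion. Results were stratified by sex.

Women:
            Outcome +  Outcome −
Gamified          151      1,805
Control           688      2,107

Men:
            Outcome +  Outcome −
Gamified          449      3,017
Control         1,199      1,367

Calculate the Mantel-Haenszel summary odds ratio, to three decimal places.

0.196

OR_MH = Σ(aᵢdᵢ/nᵢ) / Σ(bᵢcᵢ/nᵢ), where nᵢ is the stratum total.
Stratum 1 (Women): n = 4751; a·d/n = 151·2107/4751 = 66.9663; b·c/n = 1805·688/4751 = 261.3850
Stratum 2 (Men): n = 6032; a·d/n = 449·1367/6032 = 101.7545; b·c/n = 3017·1199/6032 = 599.6988
OR_MH = (66.9663 + 101.7545) / (261.3850 + 599.6988) = 168.7208 / 861.0837 = 0.19594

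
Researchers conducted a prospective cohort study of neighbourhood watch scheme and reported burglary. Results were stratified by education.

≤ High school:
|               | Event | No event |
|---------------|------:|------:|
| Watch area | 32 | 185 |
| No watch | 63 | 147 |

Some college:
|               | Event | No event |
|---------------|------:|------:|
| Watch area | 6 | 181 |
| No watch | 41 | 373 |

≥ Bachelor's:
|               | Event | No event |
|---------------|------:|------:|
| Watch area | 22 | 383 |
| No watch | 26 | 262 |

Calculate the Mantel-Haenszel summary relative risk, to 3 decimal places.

0.484

RR_MH = Σ(aᵢ·n₀ᵢ/nᵢ) / Σ(cᵢ·n₁ᵢ/nᵢ), with n₁ᵢ = aᵢ+bᵢ (exposed), n₀ᵢ = cᵢ+dᵢ (unexposed), nᵢ = n₁ᵢ+n₀ᵢ.
Stratum 1 (≤ High school): n₁ = 217, n₀ = 210, n = 427; a·n₀/n = 32·210/427 = 15.7377; c·n₁/n = 63·217/427 = 32.0164
Stratum 2 (Some college): n₁ = 187, n₀ = 414, n = 601; a·n₀/n = 6·414/601 = 4.1331; c·n₁/n = 41·187/601 = 12.7571
Stratum 3 (≥ Bachelor's): n₁ = 405, n₀ = 288, n = 693; a·n₀/n = 22·288/693 = 9.1429; c·n₁/n = 26·405/693 = 15.1948
RR_MH = (15.7377 + 4.1331 + 9.1429) / (32.0164 + 12.7571 + 15.1948) = 29.0137 / 59.9683 = 0.48382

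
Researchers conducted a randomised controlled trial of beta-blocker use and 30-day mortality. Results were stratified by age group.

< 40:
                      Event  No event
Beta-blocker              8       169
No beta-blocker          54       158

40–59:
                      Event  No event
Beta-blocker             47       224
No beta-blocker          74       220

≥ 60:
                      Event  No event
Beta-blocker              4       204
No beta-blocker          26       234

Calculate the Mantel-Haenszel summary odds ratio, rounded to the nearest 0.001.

0.367

OR_MH = Σ(aᵢdᵢ/nᵢ) / Σ(bᵢcᵢ/nᵢ), where nᵢ is the stratum total.
Stratum 1 (< 40): n = 389; a·d/n = 8·158/389 = 3.2494; b·c/n = 169·54/389 = 23.4602
Stratum 2 (40–59): n = 565; a·d/n = 47·220/565 = 18.3009; b·c/n = 224·74/565 = 29.3381
Stratum 3 (≥ 60): n = 468; a·d/n = 4·234/468 = 2.0000; b·c/n = 204·26/468 = 11.3333
OR_MH = (3.2494 + 18.3009 + 2.0000) / (23.4602 + 29.3381 + 11.3333) = 23.5502 / 64.1315 = 0.36722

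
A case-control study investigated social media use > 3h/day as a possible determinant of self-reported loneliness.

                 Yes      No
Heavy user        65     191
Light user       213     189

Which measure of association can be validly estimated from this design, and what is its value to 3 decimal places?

0.302

Cells: a = 65, b = 191, c = 213, d = 189.
This is a case-control study: participants were sampled on outcome status, so risks in the source population cannot be estimated directly — relative risk is not valid here. The odds ratio is the appropriate measure.
OR = (a·d)/(b·c) = (65 × 189) / (191 × 213) = 12285 / 40683 = 0.30197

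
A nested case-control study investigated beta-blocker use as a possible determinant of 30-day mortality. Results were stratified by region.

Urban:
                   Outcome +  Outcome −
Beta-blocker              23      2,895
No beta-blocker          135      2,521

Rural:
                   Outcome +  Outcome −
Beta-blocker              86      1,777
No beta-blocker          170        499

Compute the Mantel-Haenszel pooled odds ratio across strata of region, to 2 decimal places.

OR_MH = Σ(aᵢdᵢ/nᵢ) / Σ(bᵢcᵢ/nᵢ), where nᵢ is the stratum total.
Stratum 1 (Urban): n = 5574; a·d/n = 23·2521/5574 = 10.4024; b·c/n = 2895·135/5574 = 70.1157
Stratum 2 (Rural): n = 2532; a·d/n = 86·499/2532 = 16.9487; b·c/n = 1777·170/2532 = 119.3088
OR_MH = (10.4024 + 16.9487) / (70.1157 + 119.3088) = 27.3511 / 189.4246 = 0.14439

0.14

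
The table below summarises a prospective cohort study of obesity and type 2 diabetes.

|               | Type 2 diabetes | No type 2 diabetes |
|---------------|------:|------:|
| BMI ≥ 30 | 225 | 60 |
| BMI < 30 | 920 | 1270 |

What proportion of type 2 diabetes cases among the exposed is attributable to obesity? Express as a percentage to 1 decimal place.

Cells: a = 225, b = 60, c = 920, d = 1270.
Risk in exposed = 225/285 = 0.78947; risk in unexposed = 920/2190 = 0.42009.
RR = 0.78947/0.42009 = 1.87929
AR% = (RR − 1)/RR × 100 = (1.87929 − 1)/1.87929 × 100 = 46.7884%

46.8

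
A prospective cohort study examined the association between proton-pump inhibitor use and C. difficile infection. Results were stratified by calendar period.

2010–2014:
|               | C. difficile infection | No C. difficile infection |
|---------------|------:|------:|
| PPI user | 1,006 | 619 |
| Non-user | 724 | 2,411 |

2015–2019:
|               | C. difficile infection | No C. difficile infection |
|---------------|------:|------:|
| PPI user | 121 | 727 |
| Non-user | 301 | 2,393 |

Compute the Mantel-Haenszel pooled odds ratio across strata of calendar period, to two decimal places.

3.79

OR_MH = Σ(aᵢdᵢ/nᵢ) / Σ(bᵢcᵢ/nᵢ), where nᵢ is the stratum total.
Stratum 1 (2010–2014): n = 4760; a·d/n = 1006·2411/4760 = 509.5517; b·c/n = 619·724/4760 = 94.1504
Stratum 2 (2015–2019): n = 3542; a·d/n = 121·2393/3542 = 81.7484; b·c/n = 727·301/3542 = 61.7806
OR_MH = (509.5517 + 81.7484) / (94.1504 + 61.7806) = 591.3001 / 155.9311 = 3.79206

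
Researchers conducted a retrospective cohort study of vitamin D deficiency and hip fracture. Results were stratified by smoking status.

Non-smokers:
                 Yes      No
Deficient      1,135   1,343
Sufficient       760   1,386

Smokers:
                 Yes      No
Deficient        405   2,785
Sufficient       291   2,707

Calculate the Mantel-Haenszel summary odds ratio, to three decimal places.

1.471

OR_MH = Σ(aᵢdᵢ/nᵢ) / Σ(bᵢcᵢ/nᵢ), where nᵢ is the stratum total.
Stratum 1 (Non-smokers): n = 4624; a·d/n = 1135·1386/4624 = 340.2054; b·c/n = 1343·760/4624 = 220.7353
Stratum 2 (Smokers): n = 6188; a·d/n = 405·2707/6188 = 177.1711; b·c/n = 2785·291/6188 = 130.9688
OR_MH = (340.2054 + 177.1711) / (220.7353 + 130.9688) = 517.3766 / 351.7041 = 1.47106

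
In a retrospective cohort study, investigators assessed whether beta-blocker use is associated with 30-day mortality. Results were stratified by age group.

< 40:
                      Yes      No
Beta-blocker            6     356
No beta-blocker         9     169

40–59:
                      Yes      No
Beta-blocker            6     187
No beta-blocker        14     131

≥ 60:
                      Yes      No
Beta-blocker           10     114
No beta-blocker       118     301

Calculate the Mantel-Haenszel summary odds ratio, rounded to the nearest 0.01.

OR_MH = Σ(aᵢdᵢ/nᵢ) / Σ(bᵢcᵢ/nᵢ), where nᵢ is the stratum total.
Stratum 1 (< 40): n = 540; a·d/n = 6·169/540 = 1.8778; b·c/n = 356·9/540 = 5.9333
Stratum 2 (40–59): n = 338; a·d/n = 6·131/338 = 2.3254; b·c/n = 187·14/338 = 7.7456
Stratum 3 (≥ 60): n = 543; a·d/n = 10·301/543 = 5.5433; b·c/n = 114·118/543 = 24.7735
OR_MH = (1.8778 + 2.3254 + 5.5433) / (5.9333 + 7.7456 + 24.7735) = 9.7465 / 38.4524 = 0.25347

0.25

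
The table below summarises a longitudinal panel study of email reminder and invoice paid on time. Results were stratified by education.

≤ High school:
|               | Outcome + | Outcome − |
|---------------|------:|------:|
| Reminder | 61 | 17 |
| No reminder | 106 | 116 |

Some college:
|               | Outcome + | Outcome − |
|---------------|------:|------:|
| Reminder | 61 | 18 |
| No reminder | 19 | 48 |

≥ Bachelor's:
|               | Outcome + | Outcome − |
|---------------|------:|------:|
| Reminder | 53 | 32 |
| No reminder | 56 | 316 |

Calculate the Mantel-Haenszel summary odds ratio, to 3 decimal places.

6.543

OR_MH = Σ(aᵢdᵢ/nᵢ) / Σ(bᵢcᵢ/nᵢ), where nᵢ is the stratum total.
Stratum 1 (≤ High school): n = 300; a·d/n = 61·116/300 = 23.5867; b·c/n = 17·106/300 = 6.0067
Stratum 2 (Some college): n = 146; a·d/n = 61·48/146 = 20.0548; b·c/n = 18·19/146 = 2.3425
Stratum 3 (≥ Bachelor's): n = 457; a·d/n = 53·316/457 = 36.6477; b·c/n = 32·56/457 = 3.9212
OR_MH = (23.5867 + 20.0548 + 36.6477) / (6.0067 + 2.3425 + 3.9212) = 80.2892 / 12.2704 = 6.54334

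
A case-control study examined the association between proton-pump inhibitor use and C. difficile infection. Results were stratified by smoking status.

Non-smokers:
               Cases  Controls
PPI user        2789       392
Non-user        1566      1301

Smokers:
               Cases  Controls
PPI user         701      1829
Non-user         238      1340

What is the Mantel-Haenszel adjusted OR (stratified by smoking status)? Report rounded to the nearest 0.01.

3.99

OR_MH = Σ(aᵢdᵢ/nᵢ) / Σ(bᵢcᵢ/nᵢ), where nᵢ is the stratum total.
Stratum 1 (Non-smokers): n = 6048; a·d/n = 2789·1301/6048 = 599.9486; b·c/n = 392·1566/6048 = 101.5000
Stratum 2 (Smokers): n = 4108; a·d/n = 701·1340/4108 = 228.6611; b·c/n = 1829·238/4108 = 105.9645
OR_MH = (599.9486 + 228.6611) / (101.5000 + 105.9645) = 828.6097 / 207.4645 = 3.99398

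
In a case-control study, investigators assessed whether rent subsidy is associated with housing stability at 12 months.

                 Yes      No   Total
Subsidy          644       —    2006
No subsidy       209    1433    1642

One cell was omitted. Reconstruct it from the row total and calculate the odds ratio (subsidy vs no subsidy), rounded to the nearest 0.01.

3.24

The missing cell is in the exposed row: 2006 − 644 = 1362.
So a = 644, b = 1362, c = 209, d = 1433.
OR = (a·d)/(b·c) = (644 × 1433) / (1362 × 209) = 922852 / 284658 = 3.24197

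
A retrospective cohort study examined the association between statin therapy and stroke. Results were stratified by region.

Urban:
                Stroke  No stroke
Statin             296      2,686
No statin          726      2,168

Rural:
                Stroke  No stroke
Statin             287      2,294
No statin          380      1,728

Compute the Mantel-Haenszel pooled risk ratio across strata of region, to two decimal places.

0.48

RR_MH = Σ(aᵢ·n₀ᵢ/nᵢ) / Σ(cᵢ·n₁ᵢ/nᵢ), with n₁ᵢ = aᵢ+bᵢ (exposed), n₀ᵢ = cᵢ+dᵢ (unexposed), nᵢ = n₁ᵢ+n₀ᵢ.
Stratum 1 (Urban): n₁ = 2982, n₀ = 2894, n = 5876; a·n₀/n = 296·2894/5876 = 145.7835; c·n₁/n = 726·2982/5876 = 368.4364
Stratum 2 (Rural): n₁ = 2581, n₀ = 2108, n = 4689; a·n₀/n = 287·2108/4689 = 129.0245; c·n₁/n = 380·2581/4689 = 209.1661
RR_MH = (145.7835 + 129.0245) / (368.4364 + 209.1661) = 274.8081 / 577.6025 = 0.47577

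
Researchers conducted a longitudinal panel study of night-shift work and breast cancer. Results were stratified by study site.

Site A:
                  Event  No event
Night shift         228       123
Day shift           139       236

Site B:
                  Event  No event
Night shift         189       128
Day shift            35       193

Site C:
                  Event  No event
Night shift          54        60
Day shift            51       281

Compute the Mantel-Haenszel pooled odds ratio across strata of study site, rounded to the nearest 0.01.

OR_MH = Σ(aᵢdᵢ/nᵢ) / Σ(bᵢcᵢ/nᵢ), where nᵢ is the stratum total.
Stratum 1 (Site A): n = 726; a·d/n = 228·236/726 = 74.1157; b·c/n = 123·139/726 = 23.5496
Stratum 2 (Site B): n = 545; a·d/n = 189·193/545 = 66.9303; b·c/n = 128·35/545 = 8.2202
Stratum 3 (Site C): n = 446; a·d/n = 54·281/446 = 34.0224; b·c/n = 60·51/446 = 6.8610
OR_MH = (74.1157 + 66.9303 + 34.0224) / (23.5496 + 8.2202 + 6.8610) = 175.0684 / 38.6308 = 4.53184

4.53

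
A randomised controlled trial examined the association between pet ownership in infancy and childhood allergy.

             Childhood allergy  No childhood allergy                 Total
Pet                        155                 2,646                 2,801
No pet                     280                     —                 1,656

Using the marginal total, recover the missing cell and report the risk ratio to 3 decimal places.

0.327

The missing cell is in the unexposed row: 1656 − 280 = 1376.
So a = 155, b = 2646, c = 280, d = 1376.
RR = [a/(a+b)] / [c/(c+d)] = (155/2801) / (280/1656) = 0.05534/0.16908 = 0.32728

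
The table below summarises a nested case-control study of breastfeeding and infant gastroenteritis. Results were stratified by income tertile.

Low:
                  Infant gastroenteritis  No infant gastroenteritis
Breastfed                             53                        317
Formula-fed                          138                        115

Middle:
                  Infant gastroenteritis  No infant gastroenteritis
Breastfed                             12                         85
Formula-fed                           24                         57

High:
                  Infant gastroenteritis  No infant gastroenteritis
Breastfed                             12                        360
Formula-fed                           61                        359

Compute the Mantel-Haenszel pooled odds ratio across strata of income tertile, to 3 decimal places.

0.174

OR_MH = Σ(aᵢdᵢ/nᵢ) / Σ(bᵢcᵢ/nᵢ), where nᵢ is the stratum total.
Stratum 1 (Low): n = 623; a·d/n = 53·115/623 = 9.7833; b·c/n = 317·138/623 = 70.2183
Stratum 2 (Middle): n = 178; a·d/n = 12·57/178 = 3.8427; b·c/n = 85·24/178 = 11.4607
Stratum 3 (High): n = 792; a·d/n = 12·359/792 = 5.4394; b·c/n = 360·61/792 = 27.7273
OR_MH = (9.7833 + 3.8427 + 5.4394) / (70.2183 + 11.4607 + 27.7273) = 19.0654 / 109.4062 = 0.17426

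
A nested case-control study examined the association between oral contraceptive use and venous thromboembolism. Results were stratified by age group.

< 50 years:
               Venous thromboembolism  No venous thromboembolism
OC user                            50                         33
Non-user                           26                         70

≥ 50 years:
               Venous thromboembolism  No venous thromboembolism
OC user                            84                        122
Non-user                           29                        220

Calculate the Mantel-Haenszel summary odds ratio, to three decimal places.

OR_MH = Σ(aᵢdᵢ/nᵢ) / Σ(bᵢcᵢ/nᵢ), where nᵢ is the stratum total.
Stratum 1 (< 50 years): n = 179; a·d/n = 50·70/179 = 19.5531; b·c/n = 33·26/179 = 4.7933
Stratum 2 (≥ 50 years): n = 455; a·d/n = 84·220/455 = 40.6154; b·c/n = 122·29/455 = 7.7758
OR_MH = (19.5531 + 40.6154) / (4.7933 + 7.7758) = 60.1685 / 12.5691 = 4.78701

4.787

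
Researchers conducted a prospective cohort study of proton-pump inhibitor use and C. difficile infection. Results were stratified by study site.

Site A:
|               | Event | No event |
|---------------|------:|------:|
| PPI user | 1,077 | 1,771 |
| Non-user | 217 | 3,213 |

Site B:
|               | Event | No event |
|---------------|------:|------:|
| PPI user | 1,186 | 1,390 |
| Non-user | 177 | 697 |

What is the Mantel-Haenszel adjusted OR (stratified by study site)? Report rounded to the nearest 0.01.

OR_MH = Σ(aᵢdᵢ/nᵢ) / Σ(bᵢcᵢ/nᵢ), where nᵢ is the stratum total.
Stratum 1 (Site A): n = 6278; a·d/n = 1077·3213/6278 = 551.1948; b·c/n = 1771·217/6278 = 61.2149
Stratum 2 (Site B): n = 3450; a·d/n = 1186·697/3450 = 239.6064; b·c/n = 1390·177/3450 = 71.3130
OR_MH = (551.1948 + 239.6064) / (61.2149 + 71.3130) = 790.8012 / 132.5279 = 5.96705

5.97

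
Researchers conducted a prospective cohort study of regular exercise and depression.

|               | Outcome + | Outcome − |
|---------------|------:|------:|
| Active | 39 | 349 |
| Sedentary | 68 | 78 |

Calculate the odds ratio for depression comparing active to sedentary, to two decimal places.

0.13

Cells: a = 39, b = 349, c = 68, d = 78.
OR = (a·d)/(b·c) = (39 × 78) / (349 × 68) = 3042 / 23732 = 0.12818
Exposure is associated with lower odds of depression (OR = 0.13 < 1).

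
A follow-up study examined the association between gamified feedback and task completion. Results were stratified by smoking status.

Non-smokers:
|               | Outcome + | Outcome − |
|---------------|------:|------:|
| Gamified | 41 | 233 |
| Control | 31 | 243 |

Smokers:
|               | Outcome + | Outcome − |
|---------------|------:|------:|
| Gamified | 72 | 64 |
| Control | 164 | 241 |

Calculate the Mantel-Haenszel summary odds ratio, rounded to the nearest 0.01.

OR_MH = Σ(aᵢdᵢ/nᵢ) / Σ(bᵢcᵢ/nᵢ), where nᵢ is the stratum total.
Stratum 1 (Non-smokers): n = 548; a·d/n = 41·243/548 = 18.1807; b·c/n = 233·31/548 = 13.1807
Stratum 2 (Smokers): n = 541; a·d/n = 72·241/541 = 32.0739; b·c/n = 64·164/541 = 19.4011
OR_MH = (18.1807 + 32.0739) / (13.1807 + 19.4011) = 50.2546 / 32.5818 = 1.54241

1.54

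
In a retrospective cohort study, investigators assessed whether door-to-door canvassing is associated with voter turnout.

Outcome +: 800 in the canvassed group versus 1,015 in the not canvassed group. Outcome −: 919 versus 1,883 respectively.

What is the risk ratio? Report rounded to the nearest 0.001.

1.329

From the description: a = 800, b = 919, c = 1015, d = 1883.
Risk in exposed = 800/1719 = 0.46539; risk in unexposed = 1015/2898 = 0.35024.
RR = 0.46539 / 0.35024 = 1.32876
The risk among the exposed is 1.33 times that among the unexposed.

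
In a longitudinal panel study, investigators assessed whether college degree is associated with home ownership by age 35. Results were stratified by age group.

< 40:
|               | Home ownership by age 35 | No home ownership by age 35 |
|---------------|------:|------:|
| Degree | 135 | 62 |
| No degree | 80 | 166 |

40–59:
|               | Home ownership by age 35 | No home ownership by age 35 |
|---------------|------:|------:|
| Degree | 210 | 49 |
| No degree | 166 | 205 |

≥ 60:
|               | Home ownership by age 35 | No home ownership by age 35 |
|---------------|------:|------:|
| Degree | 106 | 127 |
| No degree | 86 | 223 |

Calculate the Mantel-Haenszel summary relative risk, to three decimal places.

RR_MH = Σ(aᵢ·n₀ᵢ/nᵢ) / Σ(cᵢ·n₁ᵢ/nᵢ), with n₁ᵢ = aᵢ+bᵢ (exposed), n₀ᵢ = cᵢ+dᵢ (unexposed), nᵢ = n₁ᵢ+n₀ᵢ.
Stratum 1 (< 40): n₁ = 197, n₀ = 246, n = 443; a·n₀/n = 135·246/443 = 74.9661; c·n₁/n = 80·197/443 = 35.5756
Stratum 2 (40–59): n₁ = 259, n₀ = 371, n = 630; a·n₀/n = 210·371/630 = 123.6667; c·n₁/n = 166·259/630 = 68.2444
Stratum 3 (≥ 60): n₁ = 233, n₀ = 309, n = 542; a·n₀/n = 106·309/542 = 60.4317; c·n₁/n = 86·233/542 = 36.9705
RR_MH = (74.9661 + 123.6667 + 60.4317) / (35.5756 + 68.2444 + 36.9705) = 259.0645 / 140.7905 = 1.84007

1.840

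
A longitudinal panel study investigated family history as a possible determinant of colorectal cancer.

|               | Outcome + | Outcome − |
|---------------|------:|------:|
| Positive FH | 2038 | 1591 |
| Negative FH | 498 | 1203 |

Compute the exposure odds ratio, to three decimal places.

Cells: a = 2038, b = 1591, c = 498, d = 1203.
OR = (a·d)/(b·c) = (2038 × 1203) / (1591 × 498) = 2451714 / 792318 = 3.09436
The odds of colorectal cancer are about 3.09 times as high in the positive fh group.

3.094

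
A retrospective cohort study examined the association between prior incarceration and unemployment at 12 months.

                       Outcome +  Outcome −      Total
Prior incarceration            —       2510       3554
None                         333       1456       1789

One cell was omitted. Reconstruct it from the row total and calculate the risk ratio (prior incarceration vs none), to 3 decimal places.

The missing cell is in the exposed row: 3554 − 2510 = 1044.
So a = 1044, b = 2510, c = 333, d = 1456.
RR = [a/(a+b)] / [c/(c+d)] = (1044/3554) / (333/1789) = 0.29375/0.18614 = 1.57815

1.578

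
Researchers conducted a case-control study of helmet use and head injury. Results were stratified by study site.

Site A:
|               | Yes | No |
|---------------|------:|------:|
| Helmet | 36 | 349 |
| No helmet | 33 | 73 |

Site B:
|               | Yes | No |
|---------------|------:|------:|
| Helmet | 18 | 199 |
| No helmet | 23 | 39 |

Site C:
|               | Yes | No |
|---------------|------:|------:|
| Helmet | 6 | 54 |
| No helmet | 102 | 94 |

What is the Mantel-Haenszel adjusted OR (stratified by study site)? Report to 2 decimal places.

0.16

OR_MH = Σ(aᵢdᵢ/nᵢ) / Σ(bᵢcᵢ/nᵢ), where nᵢ is the stratum total.
Stratum 1 (Site A): n = 491; a·d/n = 36·73/491 = 5.3523; b·c/n = 349·33/491 = 23.4562
Stratum 2 (Site B): n = 279; a·d/n = 18·39/279 = 2.5161; b·c/n = 199·23/279 = 16.4050
Stratum 3 (Site C): n = 256; a·d/n = 6·94/256 = 2.2031; b·c/n = 54·102/256 = 21.5156
OR_MH = (5.3523 + 2.5161 + 2.2031) / (23.4562 + 16.4050 + 21.5156) = 10.0716 / 61.3769 = 0.16409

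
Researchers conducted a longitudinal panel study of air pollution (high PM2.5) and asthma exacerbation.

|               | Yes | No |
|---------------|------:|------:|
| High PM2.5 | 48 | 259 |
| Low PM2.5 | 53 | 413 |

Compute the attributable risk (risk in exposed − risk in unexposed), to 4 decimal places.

0.0426

Cells: a = 48, b = 259, c = 53, d = 413.
Risk in exposed = 48/307 = 0.156352; risk in unexposed = 53/466 = 0.113734.
Risk difference = 0.156352 − 0.113734 = 0.042618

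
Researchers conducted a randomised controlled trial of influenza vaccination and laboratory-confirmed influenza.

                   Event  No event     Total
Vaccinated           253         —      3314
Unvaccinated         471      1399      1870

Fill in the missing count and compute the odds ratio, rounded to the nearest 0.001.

0.246

The missing cell is in the exposed row: 3314 − 253 = 3061.
So a = 253, b = 3061, c = 471, d = 1399.
OR = (a·d)/(b·c) = (253 × 1399) / (3061 × 471) = 353947 / 1441731 = 0.24550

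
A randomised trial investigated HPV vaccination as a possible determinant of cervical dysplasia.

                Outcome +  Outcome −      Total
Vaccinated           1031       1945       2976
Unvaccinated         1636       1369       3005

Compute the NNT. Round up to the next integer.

Risk in treated group = 1031/2976 = 0.34644; risk in control = 1636/3005 = 0.54443.
Absolute risk reduction = 0.54443 − 0.34644 = 0.19799
NNT = 1 / ARR = 1 / 0.19799 = 5.051 → round up → 6

6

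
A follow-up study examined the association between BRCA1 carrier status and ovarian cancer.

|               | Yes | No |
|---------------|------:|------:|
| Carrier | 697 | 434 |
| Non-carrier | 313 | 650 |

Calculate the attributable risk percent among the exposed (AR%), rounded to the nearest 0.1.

Cells: a = 697, b = 434, c = 313, d = 650.
Risk in exposed = 697/1131 = 0.61627; risk in unexposed = 313/963 = 0.32503.
RR = 0.61627/0.32503 = 1.89606
AR% = (RR − 1)/RR × 100 = (1.89606 − 1)/1.89606 × 100 = 47.2591%

47.3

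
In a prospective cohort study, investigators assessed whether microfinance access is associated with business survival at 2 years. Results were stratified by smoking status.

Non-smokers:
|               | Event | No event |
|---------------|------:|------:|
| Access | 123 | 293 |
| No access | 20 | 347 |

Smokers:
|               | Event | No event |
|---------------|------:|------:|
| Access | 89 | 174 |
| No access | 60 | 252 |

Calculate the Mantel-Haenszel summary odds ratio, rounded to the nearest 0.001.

OR_MH = Σ(aᵢdᵢ/nᵢ) / Σ(bᵢcᵢ/nᵢ), where nᵢ is the stratum total.
Stratum 1 (Non-smokers): n = 783; a·d/n = 123·347/783 = 54.5096; b·c/n = 293·20/783 = 7.4840
Stratum 2 (Smokers): n = 575; a·d/n = 89·252/575 = 39.0052; b·c/n = 174·60/575 = 18.1565
OR_MH = (54.5096 + 39.0052) / (7.4840 + 18.1565) = 93.5148 / 25.6406 = 3.64714

3.647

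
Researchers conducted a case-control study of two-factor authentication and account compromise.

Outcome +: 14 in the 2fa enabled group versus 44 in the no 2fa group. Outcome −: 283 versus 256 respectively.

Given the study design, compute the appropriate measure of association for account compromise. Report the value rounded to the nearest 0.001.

0.288

From the description: a = 14, b = 283, c = 44, d = 256.
This is a case-control study: participants were sampled on outcome status, so risks in the source population cannot be estimated directly — relative risk is not valid here. The odds ratio is the appropriate measure.
OR = (a·d)/(b·c) = (14 × 256) / (283 × 44) = 3584 / 12452 = 0.28783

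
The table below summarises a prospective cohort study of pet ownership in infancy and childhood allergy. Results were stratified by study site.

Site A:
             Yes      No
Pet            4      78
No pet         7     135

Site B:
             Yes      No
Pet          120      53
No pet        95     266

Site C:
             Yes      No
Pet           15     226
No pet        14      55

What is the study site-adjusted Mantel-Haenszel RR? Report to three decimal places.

RR_MH = Σ(aᵢ·n₀ᵢ/nᵢ) / Σ(cᵢ·n₁ᵢ/nᵢ), with n₁ᵢ = aᵢ+bᵢ (exposed), n₀ᵢ = cᵢ+dᵢ (unexposed), nᵢ = n₁ᵢ+n₀ᵢ.
Stratum 1 (Site A): n₁ = 82, n₀ = 142, n = 224; a·n₀/n = 4·142/224 = 2.5357; c·n₁/n = 7·82/224 = 2.5625
Stratum 2 (Site B): n₁ = 173, n₀ = 361, n = 534; a·n₀/n = 120·361/534 = 81.1236; c·n₁/n = 95·173/534 = 30.7772
Stratum 3 (Site C): n₁ = 241, n₀ = 69, n = 310; a·n₀/n = 15·69/310 = 3.3387; c·n₁/n = 14·241/310 = 10.8839
RR_MH = (2.5357 + 81.1236 + 3.3387) / (2.5625 + 30.7772 + 10.8839) = 86.9980 / 44.2235 = 1.96723

1.967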